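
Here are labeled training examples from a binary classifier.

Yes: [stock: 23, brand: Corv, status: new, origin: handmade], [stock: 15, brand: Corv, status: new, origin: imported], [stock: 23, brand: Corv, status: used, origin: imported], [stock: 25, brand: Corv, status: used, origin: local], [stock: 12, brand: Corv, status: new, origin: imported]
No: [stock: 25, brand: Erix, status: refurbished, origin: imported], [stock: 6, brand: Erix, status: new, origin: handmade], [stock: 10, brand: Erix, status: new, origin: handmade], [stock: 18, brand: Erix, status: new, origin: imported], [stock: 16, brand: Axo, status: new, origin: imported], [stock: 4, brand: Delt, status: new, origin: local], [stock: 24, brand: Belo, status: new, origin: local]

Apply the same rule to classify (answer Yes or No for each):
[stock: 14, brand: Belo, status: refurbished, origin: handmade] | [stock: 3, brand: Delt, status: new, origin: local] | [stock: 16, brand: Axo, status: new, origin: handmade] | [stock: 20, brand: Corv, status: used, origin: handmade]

No, No, No, Yes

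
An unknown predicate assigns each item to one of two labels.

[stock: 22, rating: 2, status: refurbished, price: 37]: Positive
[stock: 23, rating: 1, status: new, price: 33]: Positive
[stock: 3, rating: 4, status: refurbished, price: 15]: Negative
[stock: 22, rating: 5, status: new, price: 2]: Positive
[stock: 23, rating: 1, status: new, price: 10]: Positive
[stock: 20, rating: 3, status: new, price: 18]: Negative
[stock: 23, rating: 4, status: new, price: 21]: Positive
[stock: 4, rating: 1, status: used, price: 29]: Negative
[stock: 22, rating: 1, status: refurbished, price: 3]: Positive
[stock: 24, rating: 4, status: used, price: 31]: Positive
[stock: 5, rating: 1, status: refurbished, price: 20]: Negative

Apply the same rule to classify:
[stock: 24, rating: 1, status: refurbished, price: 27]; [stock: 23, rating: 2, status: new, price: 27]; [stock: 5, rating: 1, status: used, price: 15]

Positive, Positive, Negative

'Positive' ⟺ stock ≥ 22.
[stock: 24, rating: 1, status: refurbished, price: 27]: stock = 24, meets the rule → Positive. [stock: 23, rating: 2, status: new, price: 27]: stock = 23, meets the rule → Positive. [stock: 5, rating: 1, status: used, price: 15]: stock = 5, fails this test → Negative.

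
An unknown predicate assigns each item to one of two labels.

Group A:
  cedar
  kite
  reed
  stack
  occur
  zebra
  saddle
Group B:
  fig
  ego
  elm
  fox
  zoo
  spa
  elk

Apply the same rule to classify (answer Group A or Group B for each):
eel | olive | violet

Rule: length ≥ 4. This holds for each 'Group A' example and fails for each 'Group B' one.
eel → length 3 → Group B. olive → length 5 → Group A. violet → length 6 → Group A.

Group B, Group A, Group A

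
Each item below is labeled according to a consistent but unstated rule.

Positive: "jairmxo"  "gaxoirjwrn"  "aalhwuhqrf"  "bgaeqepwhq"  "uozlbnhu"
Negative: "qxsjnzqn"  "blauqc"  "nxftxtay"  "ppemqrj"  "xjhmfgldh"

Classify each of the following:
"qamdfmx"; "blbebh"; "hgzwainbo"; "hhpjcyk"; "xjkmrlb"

The simplest hypothesis consistent with all the labels is: has ≥ 3 vowels.
"qamdfmx": 1 vowel — fails the rule, so Negative. "blbebh": 1 vowel — fails the rule, so Negative. "hgzwainbo": 3 vowels — has this property, so Positive. "hhpjcyk": 0 vowels — fails the rule, so Negative. "xjkmrlb": 0 vowels — fails the rule, so Negative.

Negative, Negative, Positive, Negative, Negative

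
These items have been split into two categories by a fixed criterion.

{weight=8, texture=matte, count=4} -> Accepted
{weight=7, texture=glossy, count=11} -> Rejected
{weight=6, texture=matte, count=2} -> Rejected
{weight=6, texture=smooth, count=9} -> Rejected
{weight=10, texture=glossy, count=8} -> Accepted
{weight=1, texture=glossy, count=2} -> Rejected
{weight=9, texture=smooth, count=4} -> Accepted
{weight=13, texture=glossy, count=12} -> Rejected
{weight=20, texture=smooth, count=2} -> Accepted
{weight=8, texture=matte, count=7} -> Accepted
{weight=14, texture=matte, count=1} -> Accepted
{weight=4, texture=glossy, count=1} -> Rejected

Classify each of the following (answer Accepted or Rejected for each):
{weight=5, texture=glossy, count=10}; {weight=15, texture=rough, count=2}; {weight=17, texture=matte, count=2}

Rejected, Accepted, Accepted

Rule: count ≤ 8 AND weight ≥ 7. This holds for each 'Accepted' example and fails for each 'Rejected' one.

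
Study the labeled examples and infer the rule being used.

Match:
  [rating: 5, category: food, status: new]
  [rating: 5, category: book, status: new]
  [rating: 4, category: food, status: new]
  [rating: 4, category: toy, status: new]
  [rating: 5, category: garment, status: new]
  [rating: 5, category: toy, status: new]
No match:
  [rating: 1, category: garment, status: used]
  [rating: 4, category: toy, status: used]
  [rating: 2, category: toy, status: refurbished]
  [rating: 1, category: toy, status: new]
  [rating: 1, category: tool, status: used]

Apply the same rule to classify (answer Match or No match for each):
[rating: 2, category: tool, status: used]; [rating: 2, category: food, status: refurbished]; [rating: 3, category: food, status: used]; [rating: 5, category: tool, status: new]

The simplest hypothesis consistent with all the labels is: status is new AND rating ≥ 2.

No match, No match, No match, Match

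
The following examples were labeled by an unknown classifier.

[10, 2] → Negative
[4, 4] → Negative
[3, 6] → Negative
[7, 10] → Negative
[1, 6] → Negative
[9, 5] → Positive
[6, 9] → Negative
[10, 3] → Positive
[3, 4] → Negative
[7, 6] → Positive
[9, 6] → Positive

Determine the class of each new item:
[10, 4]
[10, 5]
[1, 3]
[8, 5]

Positive, Positive, Negative, Positive

Rule: first > second AND sum ≥ 13. This holds for each 'Positive' example and fails for each 'Negative' one.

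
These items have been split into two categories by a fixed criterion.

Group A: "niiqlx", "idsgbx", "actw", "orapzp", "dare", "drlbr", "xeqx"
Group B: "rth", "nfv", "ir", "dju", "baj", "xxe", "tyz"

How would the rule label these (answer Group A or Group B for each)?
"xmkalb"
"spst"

Rule: length ≥ 4. This holds for each 'Group A' example and fails for each 'Group B' one.
"xmkalb": length 6, passes → Group A.
"spst": length 4, passes → Group A.

Group A, Group A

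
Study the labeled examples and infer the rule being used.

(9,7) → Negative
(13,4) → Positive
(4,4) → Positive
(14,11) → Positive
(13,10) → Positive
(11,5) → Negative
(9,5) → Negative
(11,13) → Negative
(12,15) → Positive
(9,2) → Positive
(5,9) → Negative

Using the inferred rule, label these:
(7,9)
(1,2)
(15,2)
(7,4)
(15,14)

Negative, Positive, Positive, Positive, Positive

Looking at the examples, the only property every 'Positive' case has and every 'Negative' case lacks is: product is even.
Negative: (7,9), since 7·9 = 63. Positive: (1,2), since 1·2 = 2. Positive: (15,2), since 15·2 = 30. Positive: (7,4), since 7·4 = 28. Positive: (15,14), since 15·14 = 210.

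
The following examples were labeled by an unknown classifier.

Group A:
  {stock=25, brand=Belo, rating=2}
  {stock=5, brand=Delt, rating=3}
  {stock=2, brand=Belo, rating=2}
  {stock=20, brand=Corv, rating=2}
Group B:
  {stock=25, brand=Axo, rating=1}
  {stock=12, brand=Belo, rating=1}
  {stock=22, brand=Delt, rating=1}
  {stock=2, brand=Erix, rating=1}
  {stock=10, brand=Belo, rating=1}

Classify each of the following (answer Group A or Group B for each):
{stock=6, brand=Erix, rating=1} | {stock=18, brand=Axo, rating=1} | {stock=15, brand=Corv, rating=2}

Every 'Group A' example satisfies: rating ≥ 2. None of the 'Group B' examples do.
{stock=6, brand=Erix, rating=1}: Group B (rating = 1).
{stock=18, brand=Axo, rating=1}: Group B (rating = 1).
{stock=15, brand=Corv, rating=2}: Group A (rating = 2).

Group B, Group B, Group A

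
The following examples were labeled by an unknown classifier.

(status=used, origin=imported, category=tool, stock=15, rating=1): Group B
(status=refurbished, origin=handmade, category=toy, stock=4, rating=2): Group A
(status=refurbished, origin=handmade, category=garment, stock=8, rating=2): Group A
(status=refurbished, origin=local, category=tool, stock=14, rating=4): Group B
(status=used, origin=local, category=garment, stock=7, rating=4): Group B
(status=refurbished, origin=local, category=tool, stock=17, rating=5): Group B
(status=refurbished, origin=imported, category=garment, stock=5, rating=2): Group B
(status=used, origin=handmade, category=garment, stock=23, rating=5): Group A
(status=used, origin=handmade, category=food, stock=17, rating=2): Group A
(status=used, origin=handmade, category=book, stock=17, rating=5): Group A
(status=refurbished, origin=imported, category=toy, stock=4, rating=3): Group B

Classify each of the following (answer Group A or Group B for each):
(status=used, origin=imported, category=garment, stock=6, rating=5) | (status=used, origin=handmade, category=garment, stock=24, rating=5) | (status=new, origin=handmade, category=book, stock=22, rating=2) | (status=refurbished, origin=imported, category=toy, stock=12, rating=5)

The common property of the 'Group A' items is: origin is handmade. No 'Group B' item has it.
(status=used, origin=imported, category=garment, stock=6, rating=5) — origin is imported, hence Group B.
(status=used, origin=handmade, category=garment, stock=24, rating=5) — origin is handmade, hence Group A.
(status=new, origin=handmade, category=book, stock=22, rating=2) — origin is handmade, hence Group A.
(status=refurbished, origin=imported, category=toy, stock=12, rating=5) — origin is imported, hence Group B.

Group B, Group A, Group A, Group B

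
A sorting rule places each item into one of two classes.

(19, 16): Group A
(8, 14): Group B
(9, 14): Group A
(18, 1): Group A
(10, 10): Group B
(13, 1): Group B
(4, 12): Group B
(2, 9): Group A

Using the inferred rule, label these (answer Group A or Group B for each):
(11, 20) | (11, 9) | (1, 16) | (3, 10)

Group A, Group B, Group A, Group A

'Group A' ⟺ sum is odd.
(11, 20): 11+20 = 31, has this property → Group A. (11, 9): 11+9 = 20, does not satisfy this → Group B. (1, 16): 1+16 = 17, has this property → Group A. (3, 10): 3+10 = 13, has this property → Group A.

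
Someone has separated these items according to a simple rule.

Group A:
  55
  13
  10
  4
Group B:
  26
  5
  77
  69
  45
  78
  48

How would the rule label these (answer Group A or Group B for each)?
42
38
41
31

Group B, Group B, Group B, Group A

The rule appears to be: ≡ 1 (mod 3).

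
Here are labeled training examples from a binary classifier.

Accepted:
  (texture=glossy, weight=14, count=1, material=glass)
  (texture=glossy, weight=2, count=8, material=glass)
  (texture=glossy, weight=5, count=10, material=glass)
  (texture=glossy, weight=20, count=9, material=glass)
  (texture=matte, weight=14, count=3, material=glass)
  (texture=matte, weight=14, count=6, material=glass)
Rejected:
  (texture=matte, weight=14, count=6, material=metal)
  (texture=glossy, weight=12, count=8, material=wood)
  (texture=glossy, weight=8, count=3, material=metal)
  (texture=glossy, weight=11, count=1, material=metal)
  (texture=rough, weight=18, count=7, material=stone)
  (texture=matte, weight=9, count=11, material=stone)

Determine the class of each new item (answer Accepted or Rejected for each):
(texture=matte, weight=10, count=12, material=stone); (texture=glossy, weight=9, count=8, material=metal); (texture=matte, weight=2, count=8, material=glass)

Rejected, Rejected, Accepted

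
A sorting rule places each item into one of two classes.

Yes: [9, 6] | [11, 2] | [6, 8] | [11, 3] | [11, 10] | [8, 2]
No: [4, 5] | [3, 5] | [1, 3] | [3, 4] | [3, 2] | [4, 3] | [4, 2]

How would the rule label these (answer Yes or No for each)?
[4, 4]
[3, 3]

One predicate separates the groups cleanly: sum ≥ 10.
No: [4, 4], since 4+4 = 8. No: [3, 3], since 3+3 = 6.

No, No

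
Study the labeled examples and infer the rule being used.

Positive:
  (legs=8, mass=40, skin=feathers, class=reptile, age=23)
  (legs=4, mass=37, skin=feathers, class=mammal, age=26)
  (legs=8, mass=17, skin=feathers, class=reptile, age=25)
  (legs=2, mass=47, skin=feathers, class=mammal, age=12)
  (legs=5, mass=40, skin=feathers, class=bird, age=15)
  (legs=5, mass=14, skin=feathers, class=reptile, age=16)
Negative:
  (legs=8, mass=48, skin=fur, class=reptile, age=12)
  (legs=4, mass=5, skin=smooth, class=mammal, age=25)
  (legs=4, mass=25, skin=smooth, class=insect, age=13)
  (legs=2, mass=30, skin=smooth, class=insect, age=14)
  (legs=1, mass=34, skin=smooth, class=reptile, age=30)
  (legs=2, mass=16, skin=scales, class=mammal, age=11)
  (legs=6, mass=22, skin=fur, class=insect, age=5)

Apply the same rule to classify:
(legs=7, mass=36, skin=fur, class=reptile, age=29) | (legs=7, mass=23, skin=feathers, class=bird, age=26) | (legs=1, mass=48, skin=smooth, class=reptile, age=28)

One predicate separates the groups cleanly: skin is feathers.
(legs=7, mass=36, skin=fur, class=reptile, age=29) — skin is fur, hence Negative. (legs=7, mass=23, skin=feathers, class=bird, age=26) — skin is feathers, hence Positive. (legs=1, mass=48, skin=smooth, class=reptile, age=28) — skin is smooth, hence Negative.

Negative, Positive, Negative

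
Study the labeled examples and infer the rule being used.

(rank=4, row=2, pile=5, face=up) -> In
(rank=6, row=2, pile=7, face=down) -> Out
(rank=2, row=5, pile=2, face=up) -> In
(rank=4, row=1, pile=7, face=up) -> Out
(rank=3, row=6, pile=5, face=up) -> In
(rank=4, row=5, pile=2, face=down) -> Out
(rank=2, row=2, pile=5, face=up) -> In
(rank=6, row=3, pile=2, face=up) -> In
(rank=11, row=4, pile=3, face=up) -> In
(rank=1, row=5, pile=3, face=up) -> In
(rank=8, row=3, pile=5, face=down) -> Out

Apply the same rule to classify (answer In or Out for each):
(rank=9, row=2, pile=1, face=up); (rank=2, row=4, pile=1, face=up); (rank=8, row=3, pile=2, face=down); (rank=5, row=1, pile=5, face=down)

The classifier is using: face is up AND row ≥ 2.

In, In, Out, Out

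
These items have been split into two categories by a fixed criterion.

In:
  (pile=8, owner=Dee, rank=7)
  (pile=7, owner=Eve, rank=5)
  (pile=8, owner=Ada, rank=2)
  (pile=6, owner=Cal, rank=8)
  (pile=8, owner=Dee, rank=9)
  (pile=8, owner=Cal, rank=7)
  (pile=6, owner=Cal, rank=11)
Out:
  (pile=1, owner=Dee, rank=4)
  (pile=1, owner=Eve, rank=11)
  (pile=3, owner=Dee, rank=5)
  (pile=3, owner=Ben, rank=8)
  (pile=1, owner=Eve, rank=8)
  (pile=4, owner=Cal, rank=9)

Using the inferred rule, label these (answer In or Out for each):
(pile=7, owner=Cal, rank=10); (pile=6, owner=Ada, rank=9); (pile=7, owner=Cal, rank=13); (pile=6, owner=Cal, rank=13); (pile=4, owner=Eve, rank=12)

In, In, In, In, Out

The classifier is using: pile ≥ 6.
(pile=7, owner=Cal, rank=10) — pile = 7, hence In.
(pile=6, owner=Ada, rank=9) — pile = 6, hence In.
(pile=7, owner=Cal, rank=13) — pile = 7, hence In.
(pile=6, owner=Cal, rank=13) — pile = 6, hence In.
(pile=4, owner=Eve, rank=12) — pile = 4, hence Out.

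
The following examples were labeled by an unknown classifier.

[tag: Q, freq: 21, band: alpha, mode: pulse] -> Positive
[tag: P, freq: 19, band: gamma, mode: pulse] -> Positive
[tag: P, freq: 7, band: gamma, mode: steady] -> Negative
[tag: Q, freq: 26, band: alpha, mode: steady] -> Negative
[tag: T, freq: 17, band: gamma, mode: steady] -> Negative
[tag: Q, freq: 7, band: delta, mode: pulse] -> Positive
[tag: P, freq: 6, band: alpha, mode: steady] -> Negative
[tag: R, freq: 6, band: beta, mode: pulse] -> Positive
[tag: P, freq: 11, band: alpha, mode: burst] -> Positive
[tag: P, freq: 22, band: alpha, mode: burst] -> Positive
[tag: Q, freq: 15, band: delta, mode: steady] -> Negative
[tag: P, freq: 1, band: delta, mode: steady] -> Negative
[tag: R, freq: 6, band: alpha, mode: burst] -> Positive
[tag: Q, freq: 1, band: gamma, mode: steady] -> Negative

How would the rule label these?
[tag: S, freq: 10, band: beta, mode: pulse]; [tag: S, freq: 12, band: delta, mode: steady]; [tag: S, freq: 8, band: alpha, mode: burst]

Positive, Negative, Positive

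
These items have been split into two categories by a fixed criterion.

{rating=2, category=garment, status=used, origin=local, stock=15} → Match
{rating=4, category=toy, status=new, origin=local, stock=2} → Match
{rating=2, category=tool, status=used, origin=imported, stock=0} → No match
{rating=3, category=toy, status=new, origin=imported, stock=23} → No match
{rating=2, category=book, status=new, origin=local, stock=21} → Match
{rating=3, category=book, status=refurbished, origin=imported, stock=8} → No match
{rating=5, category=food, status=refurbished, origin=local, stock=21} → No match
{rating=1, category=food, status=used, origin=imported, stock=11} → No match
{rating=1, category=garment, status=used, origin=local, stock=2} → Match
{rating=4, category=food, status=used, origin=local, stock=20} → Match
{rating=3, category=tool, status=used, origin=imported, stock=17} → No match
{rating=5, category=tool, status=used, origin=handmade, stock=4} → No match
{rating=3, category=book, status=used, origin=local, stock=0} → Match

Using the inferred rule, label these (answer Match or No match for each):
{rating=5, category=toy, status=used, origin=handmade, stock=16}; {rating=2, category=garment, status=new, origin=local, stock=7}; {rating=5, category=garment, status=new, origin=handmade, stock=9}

A rule that fits every label: origin is local AND rating ≤ 4 — true of each 'Match' example, false of each 'No match' one.
{rating=5, category=toy, status=used, origin=handmade, stock=16}: No match (origin is handmade, rating = 5).
{rating=2, category=garment, status=new, origin=local, stock=7}: Match (origin is local, rating = 2).
{rating=5, category=garment, status=new, origin=handmade, stock=9}: No match (origin is handmade, rating = 5).

No match, Match, No match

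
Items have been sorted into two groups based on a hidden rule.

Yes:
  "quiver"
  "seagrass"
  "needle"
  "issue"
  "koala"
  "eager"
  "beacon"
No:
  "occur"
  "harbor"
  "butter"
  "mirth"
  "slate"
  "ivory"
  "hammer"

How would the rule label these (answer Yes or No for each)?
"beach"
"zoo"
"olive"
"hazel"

No, No, Yes, No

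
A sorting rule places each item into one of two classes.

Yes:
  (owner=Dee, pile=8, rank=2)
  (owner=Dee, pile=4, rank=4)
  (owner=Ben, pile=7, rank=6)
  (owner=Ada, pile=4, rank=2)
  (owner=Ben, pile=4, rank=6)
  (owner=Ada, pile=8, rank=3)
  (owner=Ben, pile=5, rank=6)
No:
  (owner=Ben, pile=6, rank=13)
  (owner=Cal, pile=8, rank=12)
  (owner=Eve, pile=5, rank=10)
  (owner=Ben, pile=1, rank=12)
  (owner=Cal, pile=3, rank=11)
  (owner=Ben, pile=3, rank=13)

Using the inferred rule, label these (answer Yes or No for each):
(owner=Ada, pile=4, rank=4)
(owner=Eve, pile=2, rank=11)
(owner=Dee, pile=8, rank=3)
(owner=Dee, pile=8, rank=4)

The distinguishing property — rank ≤ 6 — holds for all the 'Yes' cases and none of the 'No' cases.
Yes: (owner=Ada, pile=4, rank=4), since rank = 4.
No: (owner=Eve, pile=2, rank=11), since rank = 11.
Yes: (owner=Dee, pile=8, rank=3), since rank = 3.
Yes: (owner=Dee, pile=8, rank=4), since rank = 4.

Yes, No, Yes, Yes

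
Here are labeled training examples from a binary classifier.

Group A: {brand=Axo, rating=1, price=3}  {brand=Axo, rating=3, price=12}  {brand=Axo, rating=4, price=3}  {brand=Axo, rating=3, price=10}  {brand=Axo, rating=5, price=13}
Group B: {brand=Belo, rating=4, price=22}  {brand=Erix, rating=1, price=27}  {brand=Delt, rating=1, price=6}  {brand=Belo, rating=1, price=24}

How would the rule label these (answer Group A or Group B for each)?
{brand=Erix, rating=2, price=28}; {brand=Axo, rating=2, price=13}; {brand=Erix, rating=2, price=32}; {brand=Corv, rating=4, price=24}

Group B, Group A, Group B, Group B

One predicate separates the groups cleanly: brand is Axo.
{brand=Erix, rating=2, price=28} → brand is Erix → Group B.
{brand=Axo, rating=2, price=13} → brand is Axo → Group A.
{brand=Erix, rating=2, price=32} → brand is Erix → Group B.
{brand=Corv, rating=4, price=24} → brand is Corv → Group B.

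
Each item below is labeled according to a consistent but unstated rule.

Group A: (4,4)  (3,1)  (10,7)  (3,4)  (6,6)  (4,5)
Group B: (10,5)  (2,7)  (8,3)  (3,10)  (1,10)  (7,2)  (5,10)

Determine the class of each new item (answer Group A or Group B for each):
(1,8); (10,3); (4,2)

The simplest hypothesis consistent with all the labels is: |first − second| ≤ 3.
(1,8) — |1−8| = 7, hence Group B.
(10,3) — |10−3| = 7, hence Group B.
(4,2) — |4−2| = 2, hence Group A.

Group B, Group B, Group A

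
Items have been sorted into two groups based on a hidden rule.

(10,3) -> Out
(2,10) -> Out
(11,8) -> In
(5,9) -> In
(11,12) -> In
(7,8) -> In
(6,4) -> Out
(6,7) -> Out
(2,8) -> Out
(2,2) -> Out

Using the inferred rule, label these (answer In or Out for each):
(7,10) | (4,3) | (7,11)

All 'In' examples share one property — first is odd — and every 'Out' example lacks it.
(7,10) → first 7 → In.
(4,3) → first 4 → Out.
(7,11) → first 7 → In.

In, Out, In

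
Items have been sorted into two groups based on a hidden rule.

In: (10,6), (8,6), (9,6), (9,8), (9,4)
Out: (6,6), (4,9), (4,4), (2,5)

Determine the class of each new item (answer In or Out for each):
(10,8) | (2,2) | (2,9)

In, Out, Out

The simplest hypothesis consistent with all the labels is: first > second.
(10,8): 10 > 8 — satisfies this, so In.
(2,2): 2 = 2 — does not fit, so Out.
(2,9): 2 < 9 — does not fit, so Out.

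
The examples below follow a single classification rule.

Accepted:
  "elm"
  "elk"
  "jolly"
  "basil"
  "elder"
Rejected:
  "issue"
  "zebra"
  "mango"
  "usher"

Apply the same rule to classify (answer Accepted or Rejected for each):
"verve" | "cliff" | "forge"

Rejected, Accepted, Rejected

Every 'Accepted' example satisfies: contains 'l'. None of the 'Rejected' examples do.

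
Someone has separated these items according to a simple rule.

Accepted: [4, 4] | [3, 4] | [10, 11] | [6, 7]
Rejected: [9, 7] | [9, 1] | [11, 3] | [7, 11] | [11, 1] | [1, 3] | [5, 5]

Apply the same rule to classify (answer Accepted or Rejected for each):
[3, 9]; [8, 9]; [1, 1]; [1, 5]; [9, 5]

Rejected, Accepted, Rejected, Rejected, Rejected

'Accepted' ⟺ product is even.
[3, 9]: 3·9 = 27 — fails this test, so Rejected. [8, 9]: 8·9 = 72 — qualifies, so Accepted. [1, 1]: 1·1 = 1 — fails this test, so Rejected. [1, 5]: 1·5 = 5 — fails this test, so Rejected. [9, 5]: 9·5 = 45 — fails this test, so Rejected.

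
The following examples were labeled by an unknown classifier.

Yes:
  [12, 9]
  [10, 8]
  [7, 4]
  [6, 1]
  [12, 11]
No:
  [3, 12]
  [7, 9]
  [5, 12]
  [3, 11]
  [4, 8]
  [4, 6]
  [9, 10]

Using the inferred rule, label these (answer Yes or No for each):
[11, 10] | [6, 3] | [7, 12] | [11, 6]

The common property of the 'Yes' items is: first > second. No 'No' item has it.
[11, 10]: 11 > 10 — satisfies this, so Yes. [6, 3]: 6 > 3 — satisfies this, so Yes. [7, 12]: 7 < 12 — lacks this property, so No. [11, 6]: 11 > 6 — satisfies this, so Yes.

Yes, Yes, No, Yes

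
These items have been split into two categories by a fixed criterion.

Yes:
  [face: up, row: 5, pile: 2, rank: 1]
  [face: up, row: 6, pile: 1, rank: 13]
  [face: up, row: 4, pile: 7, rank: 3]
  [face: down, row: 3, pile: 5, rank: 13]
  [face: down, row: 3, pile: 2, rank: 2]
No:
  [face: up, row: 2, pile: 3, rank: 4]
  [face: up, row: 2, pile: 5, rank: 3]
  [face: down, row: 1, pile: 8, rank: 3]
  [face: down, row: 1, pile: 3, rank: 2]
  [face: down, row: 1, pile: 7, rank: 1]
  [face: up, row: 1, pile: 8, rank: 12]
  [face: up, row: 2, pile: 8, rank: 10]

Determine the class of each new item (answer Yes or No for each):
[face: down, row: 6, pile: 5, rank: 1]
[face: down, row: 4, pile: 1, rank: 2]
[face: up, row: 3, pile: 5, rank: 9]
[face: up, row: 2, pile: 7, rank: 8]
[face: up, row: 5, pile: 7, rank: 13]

Yes, Yes, Yes, No, Yes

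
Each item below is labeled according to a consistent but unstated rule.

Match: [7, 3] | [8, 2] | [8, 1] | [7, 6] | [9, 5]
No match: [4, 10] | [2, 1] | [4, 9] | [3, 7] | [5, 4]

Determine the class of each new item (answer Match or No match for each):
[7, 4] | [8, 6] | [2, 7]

Match, Match, No match

The distinguishing property — first ≥ 6 — holds for all the 'Match' cases and none of the 'No match' cases.
[7, 4]: first 7 — matches, so Match. [8, 6]: first 8 — matches, so Match. [2, 7]: first 2 — lacks this property, so No match.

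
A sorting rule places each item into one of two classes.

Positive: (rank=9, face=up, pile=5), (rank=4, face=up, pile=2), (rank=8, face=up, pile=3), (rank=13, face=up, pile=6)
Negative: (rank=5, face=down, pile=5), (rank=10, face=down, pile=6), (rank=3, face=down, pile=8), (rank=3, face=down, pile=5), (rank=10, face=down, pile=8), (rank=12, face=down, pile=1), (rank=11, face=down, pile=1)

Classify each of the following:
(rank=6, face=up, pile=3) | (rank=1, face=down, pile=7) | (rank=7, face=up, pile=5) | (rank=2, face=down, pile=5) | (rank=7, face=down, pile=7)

The simplest hypothesis consistent with all the labels is: face is up.
(rank=6, face=up, pile=3): Positive (face is up).
(rank=1, face=down, pile=7): Negative (face is down).
(rank=7, face=up, pile=5): Positive (face is up).
(rank=2, face=down, pile=5): Negative (face is down).
(rank=7, face=down, pile=7): Negative (face is down).

Positive, Negative, Positive, Negative, Negative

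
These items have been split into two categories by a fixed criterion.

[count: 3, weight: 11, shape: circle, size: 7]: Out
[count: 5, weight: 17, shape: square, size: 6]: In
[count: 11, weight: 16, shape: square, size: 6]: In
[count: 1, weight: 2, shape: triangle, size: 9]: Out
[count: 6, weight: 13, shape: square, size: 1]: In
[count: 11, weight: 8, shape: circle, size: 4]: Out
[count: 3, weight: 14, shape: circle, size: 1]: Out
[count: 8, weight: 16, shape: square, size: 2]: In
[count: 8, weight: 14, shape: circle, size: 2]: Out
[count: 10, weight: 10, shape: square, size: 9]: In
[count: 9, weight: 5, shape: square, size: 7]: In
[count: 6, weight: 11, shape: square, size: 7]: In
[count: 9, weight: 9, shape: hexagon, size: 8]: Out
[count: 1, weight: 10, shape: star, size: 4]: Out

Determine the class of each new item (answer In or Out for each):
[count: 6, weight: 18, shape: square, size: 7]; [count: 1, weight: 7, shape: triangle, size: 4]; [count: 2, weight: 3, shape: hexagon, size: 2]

In, Out, Out

Every 'In' example satisfies: shape is square. None of the 'Out' examples do.
In: [count: 6, weight: 18, shape: square, size: 7], since shape is square. Out: [count: 1, weight: 7, shape: triangle, size: 4], since shape is triangle. Out: [count: 2, weight: 3, shape: hexagon, size: 2], since shape is hexagon.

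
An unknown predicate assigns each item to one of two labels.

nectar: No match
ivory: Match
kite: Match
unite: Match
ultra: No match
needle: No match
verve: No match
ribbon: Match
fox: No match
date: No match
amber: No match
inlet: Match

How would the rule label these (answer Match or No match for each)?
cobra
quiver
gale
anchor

No match, Match, No match, No match

The simplest hypothesis consistent with all the labels is: contains 'i'.
cobra: No match (no 'i'). quiver: Match (has 'i'). gale: No match (no 'i'). anchor: No match (no 'i').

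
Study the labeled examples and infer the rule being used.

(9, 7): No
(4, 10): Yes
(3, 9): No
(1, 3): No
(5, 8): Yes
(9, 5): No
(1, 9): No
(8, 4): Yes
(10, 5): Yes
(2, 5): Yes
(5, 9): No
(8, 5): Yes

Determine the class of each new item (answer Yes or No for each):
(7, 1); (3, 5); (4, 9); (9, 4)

No, No, Yes, Yes

A rule that fits every label: product is even — true of each 'Yes' example, false of each 'No' one.
(7, 1): 7·1 = 7 — lacks this property, so No.
(3, 5): 3·5 = 15 — lacks this property, so No.
(4, 9): 4·9 = 36 — matches, so Yes.
(9, 4): 9·4 = 36 — matches, so Yes.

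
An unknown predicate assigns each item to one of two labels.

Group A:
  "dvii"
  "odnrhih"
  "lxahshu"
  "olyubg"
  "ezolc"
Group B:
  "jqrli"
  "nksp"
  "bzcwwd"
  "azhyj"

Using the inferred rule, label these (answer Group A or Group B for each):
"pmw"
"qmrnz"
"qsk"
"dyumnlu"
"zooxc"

The distinguishing property — has ≥ 2 vowels — holds for all the 'Group A' cases and none of the 'Group B' cases.
Group B: "pmw", since 0 vowels.
Group B: "qmrnz", since 0 vowels.
Group B: "qsk", since 0 vowels.
Group A: "dyumnlu", since 2 vowels.
Group A: "zooxc", since 2 vowels.

Group B, Group B, Group B, Group A, Group A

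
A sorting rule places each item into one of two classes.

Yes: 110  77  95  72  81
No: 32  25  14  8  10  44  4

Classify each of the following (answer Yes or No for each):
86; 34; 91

Yes, No, Yes

The pattern is that an item is 'Yes' exactly when: at least 72.
86: 86 ≥ 72 — has this property, so Yes. 34: 34 < 72 — doesn't match, so No. 91: 91 ≥ 72 — has this property, so Yes.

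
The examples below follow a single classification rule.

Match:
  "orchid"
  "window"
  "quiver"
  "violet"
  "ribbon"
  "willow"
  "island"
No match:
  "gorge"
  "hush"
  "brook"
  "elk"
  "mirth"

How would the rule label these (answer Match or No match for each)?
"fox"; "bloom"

No match, No match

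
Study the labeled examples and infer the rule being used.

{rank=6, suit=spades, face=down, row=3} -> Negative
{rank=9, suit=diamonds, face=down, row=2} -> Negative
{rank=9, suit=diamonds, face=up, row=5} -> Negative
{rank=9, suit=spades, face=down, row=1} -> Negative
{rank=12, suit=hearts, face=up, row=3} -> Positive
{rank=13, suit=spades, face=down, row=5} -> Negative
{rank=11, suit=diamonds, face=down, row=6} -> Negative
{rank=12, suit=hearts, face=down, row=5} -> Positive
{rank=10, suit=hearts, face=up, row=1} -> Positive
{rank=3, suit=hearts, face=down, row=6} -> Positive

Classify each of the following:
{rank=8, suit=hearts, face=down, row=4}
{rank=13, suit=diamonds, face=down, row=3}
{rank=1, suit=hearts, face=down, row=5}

Positive, Negative, Positive

The distinguishing property — suit is hearts — holds for all the 'Positive' cases and none of the 'Negative' cases.
{rank=8, suit=hearts, face=down, row=4}: suit is hearts, qualifies → Positive.
{rank=13, suit=diamonds, face=down, row=3}: suit is diamonds, doesn't qualify → Negative.
{rank=1, suit=hearts, face=down, row=5}: suit is hearts, qualifies → Positive.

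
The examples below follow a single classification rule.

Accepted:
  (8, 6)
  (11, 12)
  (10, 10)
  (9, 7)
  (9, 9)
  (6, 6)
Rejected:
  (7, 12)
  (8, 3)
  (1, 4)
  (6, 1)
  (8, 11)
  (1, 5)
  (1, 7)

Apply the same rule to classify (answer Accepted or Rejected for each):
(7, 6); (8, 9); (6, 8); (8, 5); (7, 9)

Accepted, Accepted, Accepted, Rejected, Accepted

All 'Accepted' examples share one property — |first − second| ≤ 2 — and every 'Rejected' example lacks it.
(7, 6) — |7−6| = 1, hence Accepted.
(8, 9) — |8−9| = 1, hence Accepted.
(6, 8) — |6−8| = 2, hence Accepted.
(8, 5) — |8−5| = 3, hence Rejected.
(7, 9) — |7−9| = 2, hence Accepted.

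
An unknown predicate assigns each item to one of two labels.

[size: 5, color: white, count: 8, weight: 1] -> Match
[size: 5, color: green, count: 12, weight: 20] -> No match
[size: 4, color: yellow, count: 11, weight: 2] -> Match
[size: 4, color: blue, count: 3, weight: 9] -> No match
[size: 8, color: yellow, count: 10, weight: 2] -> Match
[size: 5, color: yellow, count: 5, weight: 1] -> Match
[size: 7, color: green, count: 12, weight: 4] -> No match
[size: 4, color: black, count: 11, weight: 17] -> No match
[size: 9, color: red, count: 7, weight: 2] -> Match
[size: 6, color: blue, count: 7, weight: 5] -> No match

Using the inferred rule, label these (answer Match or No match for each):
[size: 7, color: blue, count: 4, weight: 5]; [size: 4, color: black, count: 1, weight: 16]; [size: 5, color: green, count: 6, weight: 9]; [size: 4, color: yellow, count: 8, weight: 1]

The common property of the 'Match' items is: weight ≤ 2. No 'No match' item has it.
No match: [size: 7, color: blue, count: 4, weight: 5], since weight = 5. No match: [size: 4, color: black, count: 1, weight: 16], since weight = 16. No match: [size: 5, color: green, count: 6, weight: 9], since weight = 9. Match: [size: 4, color: yellow, count: 8, weight: 1], since weight = 1.

No match, No match, No match, Match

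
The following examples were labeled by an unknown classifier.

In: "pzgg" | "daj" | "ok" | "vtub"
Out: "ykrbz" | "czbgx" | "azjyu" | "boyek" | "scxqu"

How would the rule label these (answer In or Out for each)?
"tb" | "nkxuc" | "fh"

The common property of the 'In' items is: length ≤ 4. No 'Out' item has it.
"tb" — length 2, hence In. "nkxuc" — length 5, hence Out. "fh" — length 2, hence In.

In, Out, In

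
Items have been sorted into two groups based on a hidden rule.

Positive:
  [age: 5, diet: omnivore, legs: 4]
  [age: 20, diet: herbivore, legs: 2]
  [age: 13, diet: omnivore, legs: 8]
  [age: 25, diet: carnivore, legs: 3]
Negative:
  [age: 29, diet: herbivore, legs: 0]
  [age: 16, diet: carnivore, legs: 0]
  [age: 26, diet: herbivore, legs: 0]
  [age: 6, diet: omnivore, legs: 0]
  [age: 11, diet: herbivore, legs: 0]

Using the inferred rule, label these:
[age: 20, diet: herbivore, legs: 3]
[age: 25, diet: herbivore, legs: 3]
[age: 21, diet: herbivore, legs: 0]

The distinguishing property — legs ≥ 2 — holds for all the 'Positive' cases and none of the 'Negative' cases.
[age: 20, diet: herbivore, legs: 3]: legs = 3 — checks out, so Positive.
[age: 25, diet: herbivore, legs: 3]: legs = 3 — checks out, so Positive.
[age: 21, diet: herbivore, legs: 0]: legs = 0 — fails the rule, so Negative.

Positive, Positive, Negative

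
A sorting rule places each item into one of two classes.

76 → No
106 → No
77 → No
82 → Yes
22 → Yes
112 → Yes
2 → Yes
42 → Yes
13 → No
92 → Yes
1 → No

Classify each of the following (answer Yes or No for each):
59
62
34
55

No, Yes, No, No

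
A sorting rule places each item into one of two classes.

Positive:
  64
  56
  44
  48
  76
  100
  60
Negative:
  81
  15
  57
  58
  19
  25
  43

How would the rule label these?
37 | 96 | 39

Negative, Positive, Negative

Looking at the examples, the only property every 'Positive' case has and every 'Negative' case lacks is: multiple of 4.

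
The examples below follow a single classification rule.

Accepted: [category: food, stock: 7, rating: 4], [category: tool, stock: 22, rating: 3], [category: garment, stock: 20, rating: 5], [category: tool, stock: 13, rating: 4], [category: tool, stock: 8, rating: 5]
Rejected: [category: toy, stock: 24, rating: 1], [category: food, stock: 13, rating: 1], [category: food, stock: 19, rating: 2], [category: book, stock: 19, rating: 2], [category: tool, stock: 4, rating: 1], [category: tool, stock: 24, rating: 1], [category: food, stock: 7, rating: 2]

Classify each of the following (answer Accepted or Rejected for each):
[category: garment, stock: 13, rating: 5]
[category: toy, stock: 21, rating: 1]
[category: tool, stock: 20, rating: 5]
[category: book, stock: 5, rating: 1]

The common property of the 'Accepted' items is: rating ≥ 3. No 'Rejected' item has it.

Accepted, Rejected, Accepted, Rejected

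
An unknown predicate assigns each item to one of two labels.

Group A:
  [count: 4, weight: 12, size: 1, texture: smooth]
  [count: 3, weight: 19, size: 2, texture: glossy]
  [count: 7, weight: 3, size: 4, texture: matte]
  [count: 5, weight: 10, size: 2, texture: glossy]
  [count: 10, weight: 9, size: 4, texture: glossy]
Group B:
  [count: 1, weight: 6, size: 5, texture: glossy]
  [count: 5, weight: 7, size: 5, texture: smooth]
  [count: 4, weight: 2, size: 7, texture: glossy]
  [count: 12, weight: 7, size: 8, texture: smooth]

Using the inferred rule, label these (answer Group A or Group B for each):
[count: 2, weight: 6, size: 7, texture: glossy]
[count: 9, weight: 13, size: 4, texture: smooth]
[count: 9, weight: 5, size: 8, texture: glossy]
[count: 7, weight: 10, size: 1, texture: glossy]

The simplest hypothesis consistent with all the labels is: size ≤ 4.
[count: 2, weight: 6, size: 7, texture: glossy] → size = 7 → Group B.
[count: 9, weight: 13, size: 4, texture: smooth] → size = 4 → Group A.
[count: 9, weight: 5, size: 8, texture: glossy] → size = 8 → Group B.
[count: 7, weight: 10, size: 1, texture: glossy] → size = 1 → Group A.

Group B, Group A, Group B, Group A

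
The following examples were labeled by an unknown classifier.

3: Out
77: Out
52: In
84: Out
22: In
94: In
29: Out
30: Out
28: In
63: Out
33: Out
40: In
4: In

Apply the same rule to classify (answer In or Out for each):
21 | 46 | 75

Every 'In' example satisfies: ≡ 1 (mod 3). None of the 'Out' examples do.
21 → 21 mod 3 = 0 → Out.
46 → 46 mod 3 = 1 → In.
75 → 75 mod 3 = 0 → Out.

Out, In, Out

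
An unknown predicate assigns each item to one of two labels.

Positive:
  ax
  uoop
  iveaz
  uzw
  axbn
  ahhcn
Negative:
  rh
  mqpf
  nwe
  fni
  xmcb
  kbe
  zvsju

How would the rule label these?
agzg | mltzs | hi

Rule: starts with a vowel. This holds for each 'Positive' example and fails for each 'Negative' one.
agzg: starts with 'a' — passes, so Positive.
mltzs: starts with 'm' — does not satisfy this, so Negative.
hi: starts with 'h' — does not satisfy this, so Negative.

Positive, Negative, Negative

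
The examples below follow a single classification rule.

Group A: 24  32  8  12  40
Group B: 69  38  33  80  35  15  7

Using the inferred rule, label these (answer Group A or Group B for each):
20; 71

Group A, Group B

The distinguishing property — multiple of 4 AND at most 40 — holds for all the 'Group A' cases and none of the 'Group B' cases.
20: Group A (20 = 4·5, 20 ≤ 40).
71: Group B (71 = 4·17 + 3, 71 > 40).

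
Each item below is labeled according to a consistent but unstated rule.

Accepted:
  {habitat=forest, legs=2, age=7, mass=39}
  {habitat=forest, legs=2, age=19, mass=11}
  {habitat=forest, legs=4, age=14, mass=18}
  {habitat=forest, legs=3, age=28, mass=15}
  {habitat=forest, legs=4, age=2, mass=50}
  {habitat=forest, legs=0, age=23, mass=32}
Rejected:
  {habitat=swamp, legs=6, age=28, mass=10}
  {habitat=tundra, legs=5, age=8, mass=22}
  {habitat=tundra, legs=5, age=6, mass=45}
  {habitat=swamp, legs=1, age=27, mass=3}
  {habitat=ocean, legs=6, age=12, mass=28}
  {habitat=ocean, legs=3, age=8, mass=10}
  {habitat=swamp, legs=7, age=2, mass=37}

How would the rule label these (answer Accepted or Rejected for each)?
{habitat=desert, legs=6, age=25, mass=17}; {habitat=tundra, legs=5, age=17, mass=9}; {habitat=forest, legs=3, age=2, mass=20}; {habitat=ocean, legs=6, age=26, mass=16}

Rejected, Rejected, Accepted, Rejected

A rule that fits every label: habitat is forest — true of each 'Accepted' example, false of each 'Rejected' one.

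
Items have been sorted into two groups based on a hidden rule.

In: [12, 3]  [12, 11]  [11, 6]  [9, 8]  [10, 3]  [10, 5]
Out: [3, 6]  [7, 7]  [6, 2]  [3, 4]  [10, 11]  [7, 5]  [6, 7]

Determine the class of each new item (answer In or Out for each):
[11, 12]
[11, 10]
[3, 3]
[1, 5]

Out, In, Out, Out

'In' ⟺ first > second AND sum is odd.
[11, 12]: 11 < 12, 11+12 = 23, fails this test → Out.
[11, 10]: 11 > 10, 11+10 = 21, fits → In.
[3, 3]: 3 = 3, 3+3 = 6, fails this test → Out.
[1, 5]: 1 < 5, 1+5 = 6, fails this test → Out.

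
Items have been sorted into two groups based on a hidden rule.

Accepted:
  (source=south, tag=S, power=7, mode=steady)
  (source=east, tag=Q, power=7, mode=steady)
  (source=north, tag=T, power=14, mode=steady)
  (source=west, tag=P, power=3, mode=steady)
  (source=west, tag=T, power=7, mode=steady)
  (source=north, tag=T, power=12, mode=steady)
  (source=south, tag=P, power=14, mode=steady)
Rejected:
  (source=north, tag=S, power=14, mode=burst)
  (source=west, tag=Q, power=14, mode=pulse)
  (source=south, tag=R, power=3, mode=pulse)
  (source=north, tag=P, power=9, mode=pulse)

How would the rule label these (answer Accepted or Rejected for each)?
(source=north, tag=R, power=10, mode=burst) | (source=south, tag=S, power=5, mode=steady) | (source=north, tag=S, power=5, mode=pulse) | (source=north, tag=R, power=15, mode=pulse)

Comparing the two groups points to one rule — mode is steady.

Rejected, Accepted, Rejected, Rejected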